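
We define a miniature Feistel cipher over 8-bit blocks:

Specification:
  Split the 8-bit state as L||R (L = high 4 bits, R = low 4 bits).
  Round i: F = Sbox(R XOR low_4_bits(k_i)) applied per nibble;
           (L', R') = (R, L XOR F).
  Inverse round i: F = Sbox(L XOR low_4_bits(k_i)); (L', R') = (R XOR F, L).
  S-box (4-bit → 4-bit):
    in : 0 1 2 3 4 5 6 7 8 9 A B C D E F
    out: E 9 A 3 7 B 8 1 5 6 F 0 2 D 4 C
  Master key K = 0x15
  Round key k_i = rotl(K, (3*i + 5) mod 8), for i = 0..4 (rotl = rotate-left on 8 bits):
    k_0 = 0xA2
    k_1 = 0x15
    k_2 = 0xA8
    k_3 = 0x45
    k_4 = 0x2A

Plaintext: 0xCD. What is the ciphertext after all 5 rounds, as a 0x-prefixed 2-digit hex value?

s_0 = plaintext = 0xCD
s_1 = Round(s_0, k_0) = 0xD0
s_2 = Round(s_1, k_1) = 0x06
s_3 = Round(s_2, k_2) = 0x64
s_4 = Round(s_3, k_3) = 0x4F
s_5 = Round(s_4, k_4) = 0xFF

0xFF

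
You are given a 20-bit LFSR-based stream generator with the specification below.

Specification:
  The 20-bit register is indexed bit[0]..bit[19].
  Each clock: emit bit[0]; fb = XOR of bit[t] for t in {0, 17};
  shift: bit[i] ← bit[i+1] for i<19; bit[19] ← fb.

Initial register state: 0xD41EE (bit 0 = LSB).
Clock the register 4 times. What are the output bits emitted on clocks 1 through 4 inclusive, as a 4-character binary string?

reg_0 = 0xD41EE
clock 1: out=0, reg = 0x6A0F7
clock 2: out=1, reg = 0x3507B
clock 3: out=1, reg = 0x1A83D
clock 4: out=1, reg = 0x8D41E

0111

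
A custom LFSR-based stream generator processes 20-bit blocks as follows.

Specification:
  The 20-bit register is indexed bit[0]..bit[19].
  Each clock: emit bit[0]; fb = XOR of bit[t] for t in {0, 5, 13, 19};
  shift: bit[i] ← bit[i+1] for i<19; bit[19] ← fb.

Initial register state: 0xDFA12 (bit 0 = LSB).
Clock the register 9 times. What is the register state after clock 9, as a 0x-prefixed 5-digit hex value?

reg_0 = 0xDFA12
clock 1: out=0, reg = 0x6FD09
clock 2: out=1, reg = 0x37E84
clock 3: out=0, reg = 0x9BF42
clock 4: out=0, reg = 0x4DFA1
clock 5: out=1, reg = 0x26FD0
clock 6: out=0, reg = 0x937E8
clock 7: out=0, reg = 0xC9BF4
clock 8: out=0, reg = 0x64DFA
clock 9: out=0, reg = 0xB26FD

0xB26FD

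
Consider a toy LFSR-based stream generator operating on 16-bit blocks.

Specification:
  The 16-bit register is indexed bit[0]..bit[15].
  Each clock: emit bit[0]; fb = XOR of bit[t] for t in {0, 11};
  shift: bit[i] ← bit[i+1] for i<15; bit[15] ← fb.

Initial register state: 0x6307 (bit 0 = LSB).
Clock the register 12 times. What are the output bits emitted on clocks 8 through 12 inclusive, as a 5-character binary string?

01100

reg_0 = 0x6307
clock 1: out=1, reg = 0xB183
clock 2: out=1, reg = 0xD8C1
clock 3: out=1, reg = 0x6C60
clock 4: out=0, reg = 0xB630
clock 5: out=0, reg = 0x5B18
clock 6: out=0, reg = 0xAD8C
clock 7: out=0, reg = 0xD6C6
clock 8: out=0, reg = 0x6B63
clock 9: out=1, reg = 0x35B1
clock 10: out=1, reg = 0x9AD8
clock 11: out=0, reg = 0xCD6C
clock 12: out=0, reg = 0xE6B6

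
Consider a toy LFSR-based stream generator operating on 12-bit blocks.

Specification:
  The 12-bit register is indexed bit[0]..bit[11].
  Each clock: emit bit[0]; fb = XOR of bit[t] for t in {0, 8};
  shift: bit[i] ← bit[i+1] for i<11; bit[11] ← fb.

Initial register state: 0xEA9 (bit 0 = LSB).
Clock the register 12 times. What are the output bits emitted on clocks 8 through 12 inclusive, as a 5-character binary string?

reg_0 = 0xEA9
clock 1: out=1, reg = 0xF54
clock 2: out=0, reg = 0xFAA
clock 3: out=0, reg = 0xFD5
clock 4: out=1, reg = 0x7EA
clock 5: out=0, reg = 0xBF5
clock 6: out=1, reg = 0x5FA
clock 7: out=0, reg = 0xAFD
clock 8: out=1, reg = 0xD7E
clock 9: out=0, reg = 0xEBF
clock 10: out=1, reg = 0xF5F
clock 11: out=1, reg = 0x7AF
clock 12: out=1, reg = 0x3D7

10111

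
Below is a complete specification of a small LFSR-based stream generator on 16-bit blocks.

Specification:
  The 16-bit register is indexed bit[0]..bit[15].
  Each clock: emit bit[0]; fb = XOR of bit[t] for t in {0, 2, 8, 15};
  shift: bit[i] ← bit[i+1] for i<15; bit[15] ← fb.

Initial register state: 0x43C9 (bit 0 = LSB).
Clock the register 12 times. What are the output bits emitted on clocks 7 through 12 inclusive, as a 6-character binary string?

reg_0 = 0x43C9
clock 1: out=1, reg = 0x21E4
clock 2: out=0, reg = 0x10F2
clock 3: out=0, reg = 0x0879
clock 4: out=1, reg = 0x843C
clock 5: out=0, reg = 0x421E
clock 6: out=0, reg = 0xA10F
clock 7: out=1, reg = 0x5087
clock 8: out=1, reg = 0x2843
clock 9: out=1, reg = 0x9421
clock 10: out=1, reg = 0x4A10
clock 11: out=0, reg = 0x2508
clock 12: out=0, reg = 0x9284

111100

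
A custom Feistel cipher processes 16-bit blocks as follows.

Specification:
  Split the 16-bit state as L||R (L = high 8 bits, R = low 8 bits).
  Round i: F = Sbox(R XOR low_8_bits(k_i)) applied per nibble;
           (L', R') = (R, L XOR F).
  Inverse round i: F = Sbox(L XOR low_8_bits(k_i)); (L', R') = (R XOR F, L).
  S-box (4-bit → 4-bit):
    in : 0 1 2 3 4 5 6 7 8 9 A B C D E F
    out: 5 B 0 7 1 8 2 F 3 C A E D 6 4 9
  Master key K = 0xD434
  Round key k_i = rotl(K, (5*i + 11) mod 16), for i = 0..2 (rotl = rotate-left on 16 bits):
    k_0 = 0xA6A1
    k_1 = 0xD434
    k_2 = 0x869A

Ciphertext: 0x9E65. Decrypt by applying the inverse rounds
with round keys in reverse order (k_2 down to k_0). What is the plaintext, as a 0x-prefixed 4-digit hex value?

s_0 = ciphertext = 0x9E65
s_1 = InvRound(s_0, k_2) = 0x349E
s_2 = InvRound(s_1, k_1) = 0xCB34
s_3 = InvRound(s_2, k_0) = 0x1ECB

0x1ECB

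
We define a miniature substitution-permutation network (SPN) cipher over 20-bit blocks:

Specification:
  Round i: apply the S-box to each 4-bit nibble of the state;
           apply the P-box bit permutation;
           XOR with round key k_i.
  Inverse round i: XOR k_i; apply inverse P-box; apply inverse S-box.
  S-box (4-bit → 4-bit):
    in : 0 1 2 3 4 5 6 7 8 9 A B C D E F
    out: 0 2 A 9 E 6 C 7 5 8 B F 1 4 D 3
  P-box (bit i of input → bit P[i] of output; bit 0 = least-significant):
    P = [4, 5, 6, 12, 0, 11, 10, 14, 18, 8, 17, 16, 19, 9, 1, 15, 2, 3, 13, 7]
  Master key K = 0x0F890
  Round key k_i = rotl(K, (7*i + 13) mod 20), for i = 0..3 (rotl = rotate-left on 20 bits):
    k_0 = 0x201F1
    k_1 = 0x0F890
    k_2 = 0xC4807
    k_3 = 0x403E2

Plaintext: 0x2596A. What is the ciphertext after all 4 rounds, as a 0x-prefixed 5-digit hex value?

s_0 = plaintext = 0x2596A
s_1 = Round(s_0, k_0) = 0x3574B
s_2 = Round(s_1, k_1) = 0x6A766
s_3 = Round(s_2, k_2) = 0x2BFC7
s_4 = Round(s_3, k_3) = 0x88019

0x88019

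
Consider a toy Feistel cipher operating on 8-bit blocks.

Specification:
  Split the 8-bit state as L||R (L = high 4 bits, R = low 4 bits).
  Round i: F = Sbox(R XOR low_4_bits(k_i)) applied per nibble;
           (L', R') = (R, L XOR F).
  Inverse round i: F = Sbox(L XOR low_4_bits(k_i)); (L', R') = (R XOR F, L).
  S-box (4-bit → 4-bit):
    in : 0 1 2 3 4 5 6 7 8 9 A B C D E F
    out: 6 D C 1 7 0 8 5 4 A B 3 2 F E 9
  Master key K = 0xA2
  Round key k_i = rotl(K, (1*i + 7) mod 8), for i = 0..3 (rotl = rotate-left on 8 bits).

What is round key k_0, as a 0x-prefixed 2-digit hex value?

0x51

K = 0xA2
k_0 = rotl(K, (1*0+7) mod 8) = rotl(K, 7) = 0x51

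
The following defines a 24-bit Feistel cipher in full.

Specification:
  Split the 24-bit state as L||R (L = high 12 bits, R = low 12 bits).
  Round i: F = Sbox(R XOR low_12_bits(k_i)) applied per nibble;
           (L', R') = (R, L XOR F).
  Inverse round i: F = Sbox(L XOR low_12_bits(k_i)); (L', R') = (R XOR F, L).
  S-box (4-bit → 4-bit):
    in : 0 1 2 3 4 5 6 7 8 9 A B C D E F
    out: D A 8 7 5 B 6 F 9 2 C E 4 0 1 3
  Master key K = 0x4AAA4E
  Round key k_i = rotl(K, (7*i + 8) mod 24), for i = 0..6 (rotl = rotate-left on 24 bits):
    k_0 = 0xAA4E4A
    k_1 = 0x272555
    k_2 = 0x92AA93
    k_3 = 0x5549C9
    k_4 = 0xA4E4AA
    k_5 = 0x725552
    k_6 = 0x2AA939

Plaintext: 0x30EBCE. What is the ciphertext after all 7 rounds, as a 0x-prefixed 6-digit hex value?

s_0 = plaintext = 0x30EBCE
s_1 = Round(s_0, k_0) = 0xBCE89B
s_2 = Round(s_1, k_1) = 0x89BB8F
s_3 = Round(s_2, k_2) = 0xB8F23F
s_4 = Round(s_3, k_3) = 0x23F5B9
s_5 = Round(s_4, k_4) = 0x5B9898
s_6 = Round(s_5, k_5) = 0x8985F5
s_7 = Round(s_6, k_6) = 0x5F5CDC

0x5F5CDC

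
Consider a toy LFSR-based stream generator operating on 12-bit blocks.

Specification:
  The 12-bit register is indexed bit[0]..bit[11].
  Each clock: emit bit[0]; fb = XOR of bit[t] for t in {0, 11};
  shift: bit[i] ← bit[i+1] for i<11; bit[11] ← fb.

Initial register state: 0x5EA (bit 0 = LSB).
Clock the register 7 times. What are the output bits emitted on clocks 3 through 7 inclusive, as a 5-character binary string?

01011

reg_0 = 0x5EA
clock 1: out=0, reg = 0x2F5
clock 2: out=1, reg = 0x97A
clock 3: out=0, reg = 0xCBD
clock 4: out=1, reg = 0x65E
clock 5: out=0, reg = 0x32F
clock 6: out=1, reg = 0x997
clock 7: out=1, reg = 0x4CB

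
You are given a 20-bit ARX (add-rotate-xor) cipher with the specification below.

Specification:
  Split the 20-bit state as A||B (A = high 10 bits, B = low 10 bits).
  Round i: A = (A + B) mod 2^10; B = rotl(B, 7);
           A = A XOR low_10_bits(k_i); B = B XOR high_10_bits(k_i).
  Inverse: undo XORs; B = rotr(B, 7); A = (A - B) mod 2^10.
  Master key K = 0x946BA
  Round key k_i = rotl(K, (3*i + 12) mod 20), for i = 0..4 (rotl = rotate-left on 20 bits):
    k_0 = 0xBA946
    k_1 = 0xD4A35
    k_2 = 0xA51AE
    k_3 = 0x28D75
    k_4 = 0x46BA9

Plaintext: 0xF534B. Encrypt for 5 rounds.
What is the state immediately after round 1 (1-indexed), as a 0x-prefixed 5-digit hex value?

0x96703

s_0 = plaintext = 0xF534B
s_1 = Round(s_0, k_0) = 0x96703
s_2 = Round(s_1, k_1) = 0xDA6B2
s_3 = Round(s_2, k_2) = 0xED7C2
s_4 = Round(s_3, k_3) = 0x809DB
s_5 = Round(s_4, k_4) = 0x1D0A1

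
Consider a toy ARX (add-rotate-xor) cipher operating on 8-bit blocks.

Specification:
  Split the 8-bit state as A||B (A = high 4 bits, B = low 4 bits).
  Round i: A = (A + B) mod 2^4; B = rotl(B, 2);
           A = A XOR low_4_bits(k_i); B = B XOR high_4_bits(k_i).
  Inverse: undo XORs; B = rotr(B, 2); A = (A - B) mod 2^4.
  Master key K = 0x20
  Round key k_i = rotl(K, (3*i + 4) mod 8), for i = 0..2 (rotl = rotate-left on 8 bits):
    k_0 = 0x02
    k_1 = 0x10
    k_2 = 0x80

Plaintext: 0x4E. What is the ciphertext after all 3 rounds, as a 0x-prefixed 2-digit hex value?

s_0 = plaintext = 0x4E
s_1 = Round(s_0, k_0) = 0x0B
s_2 = Round(s_1, k_1) = 0xBF
s_3 = Round(s_2, k_2) = 0xA7

0xA7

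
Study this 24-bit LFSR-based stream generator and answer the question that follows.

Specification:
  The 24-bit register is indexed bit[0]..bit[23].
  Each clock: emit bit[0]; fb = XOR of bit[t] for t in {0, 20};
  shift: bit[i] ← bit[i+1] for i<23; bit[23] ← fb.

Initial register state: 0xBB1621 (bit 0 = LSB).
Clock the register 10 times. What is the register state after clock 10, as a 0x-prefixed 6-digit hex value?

0xA2AEC5

reg_0 = 0xBB1621
clock 1: out=1, reg = 0x5D8B10
clock 2: out=0, reg = 0xAEC588
clock 3: out=0, reg = 0x5762C4
clock 4: out=0, reg = 0xABB162
clock 5: out=0, reg = 0x55D8B1
clock 6: out=1, reg = 0x2AEC58
clock 7: out=0, reg = 0x15762C
clock 8: out=0, reg = 0x8ABB16
clock 9: out=0, reg = 0x455D8B
clock 10: out=1, reg = 0xA2AEC5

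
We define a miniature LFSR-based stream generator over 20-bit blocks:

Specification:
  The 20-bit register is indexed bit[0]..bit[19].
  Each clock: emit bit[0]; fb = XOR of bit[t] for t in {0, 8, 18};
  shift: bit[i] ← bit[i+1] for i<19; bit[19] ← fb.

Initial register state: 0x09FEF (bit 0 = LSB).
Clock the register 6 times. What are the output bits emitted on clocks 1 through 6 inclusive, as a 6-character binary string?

111101

reg_0 = 0x09FEF
clock 1: out=1, reg = 0x04FF7
clock 2: out=1, reg = 0x027FB
clock 3: out=1, reg = 0x013FD
clock 4: out=1, reg = 0x009FE
clock 5: out=0, reg = 0x804FF
clock 6: out=1, reg = 0xC027F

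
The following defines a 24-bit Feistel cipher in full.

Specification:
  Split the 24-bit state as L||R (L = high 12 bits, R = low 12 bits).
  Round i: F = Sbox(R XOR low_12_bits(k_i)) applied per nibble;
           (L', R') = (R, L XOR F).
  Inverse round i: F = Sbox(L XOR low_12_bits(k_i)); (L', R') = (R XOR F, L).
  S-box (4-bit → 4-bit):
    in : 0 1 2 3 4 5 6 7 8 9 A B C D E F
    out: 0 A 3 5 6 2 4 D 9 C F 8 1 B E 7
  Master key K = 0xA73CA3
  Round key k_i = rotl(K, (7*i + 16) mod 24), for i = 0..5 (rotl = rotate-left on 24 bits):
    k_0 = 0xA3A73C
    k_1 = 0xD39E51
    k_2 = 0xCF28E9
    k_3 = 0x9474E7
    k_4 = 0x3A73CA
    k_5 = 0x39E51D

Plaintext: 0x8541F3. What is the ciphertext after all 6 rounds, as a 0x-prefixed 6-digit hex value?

0x23A254

s_0 = plaintext = 0x8541F3
s_1 = Round(s_0, k_0) = 0x1F3C43
s_2 = Round(s_1, k_1) = 0xC43250
s_3 = Round(s_2, k_2) = 0x2503CF
s_4 = Round(s_3, k_3) = 0x3CFF69
s_5 = Round(s_4, k_4) = 0xF6923A
s_6 = Round(s_5, k_5) = 0x23A254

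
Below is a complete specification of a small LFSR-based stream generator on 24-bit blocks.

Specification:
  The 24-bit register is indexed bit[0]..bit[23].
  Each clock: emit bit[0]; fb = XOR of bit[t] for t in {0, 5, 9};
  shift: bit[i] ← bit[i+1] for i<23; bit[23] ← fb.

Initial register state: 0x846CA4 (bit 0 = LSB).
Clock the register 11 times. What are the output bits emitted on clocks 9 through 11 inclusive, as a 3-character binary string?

001

reg_0 = 0x846CA4
clock 1: out=0, reg = 0xC23652
clock 2: out=0, reg = 0xE11B29
clock 3: out=1, reg = 0xF08D94
clock 4: out=0, reg = 0x7846CA
clock 5: out=0, reg = 0xBC2365
clock 6: out=1, reg = 0xDE11B2
clock 7: out=0, reg = 0xEF08D9
clock 8: out=1, reg = 0xF7846C
clock 9: out=0, reg = 0xFBC236
clock 10: out=0, reg = 0x7DE11B
clock 11: out=1, reg = 0xBEF08D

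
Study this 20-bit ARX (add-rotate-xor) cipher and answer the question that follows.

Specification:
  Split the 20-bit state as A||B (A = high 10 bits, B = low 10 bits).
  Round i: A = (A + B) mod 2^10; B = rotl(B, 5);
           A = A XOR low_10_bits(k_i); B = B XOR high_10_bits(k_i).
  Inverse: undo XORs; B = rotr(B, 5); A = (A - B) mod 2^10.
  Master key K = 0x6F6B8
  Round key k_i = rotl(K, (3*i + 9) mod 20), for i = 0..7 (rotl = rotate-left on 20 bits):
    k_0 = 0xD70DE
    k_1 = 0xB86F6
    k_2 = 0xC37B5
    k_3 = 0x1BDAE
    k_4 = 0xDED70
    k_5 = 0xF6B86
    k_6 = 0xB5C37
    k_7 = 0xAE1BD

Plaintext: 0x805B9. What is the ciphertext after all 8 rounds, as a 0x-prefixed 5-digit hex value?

0xB7DFA

s_0 = plaintext = 0x805B9
s_1 = Round(s_0, k_0) = 0xD9071
s_2 = Round(s_1, k_1) = 0x48CC2
s_3 = Round(s_2, k_2) = 0x9434B
s_4 = Round(s_3, k_3) = 0x0D515
s_5 = Round(s_4, k_4) = 0x0E9D3
s_6 = Round(s_5, k_5) = 0x62DB4
s_7 = Round(s_6, k_6) = 0xC205A
s_8 = Round(s_7, k_7) = 0xB7DFA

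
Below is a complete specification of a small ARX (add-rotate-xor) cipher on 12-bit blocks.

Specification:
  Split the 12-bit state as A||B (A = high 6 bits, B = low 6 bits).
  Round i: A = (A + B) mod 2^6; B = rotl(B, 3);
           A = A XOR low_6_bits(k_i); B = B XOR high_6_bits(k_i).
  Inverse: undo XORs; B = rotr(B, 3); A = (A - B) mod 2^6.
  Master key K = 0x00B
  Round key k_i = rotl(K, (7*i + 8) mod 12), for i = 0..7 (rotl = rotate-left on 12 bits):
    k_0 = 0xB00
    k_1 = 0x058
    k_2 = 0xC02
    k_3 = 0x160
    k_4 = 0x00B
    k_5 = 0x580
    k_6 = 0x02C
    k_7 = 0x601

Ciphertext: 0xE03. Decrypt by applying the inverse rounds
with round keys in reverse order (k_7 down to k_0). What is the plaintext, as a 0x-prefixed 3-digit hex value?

s_0 = ciphertext = 0xE03
s_1 = InvRound(s_0, k_7) = 0x79B
s_2 = InvRound(s_1, k_6) = 0x5DB
s_3 = InvRound(s_2, k_5) = 0xBA9
s_4 = InvRound(s_3, k_4) = 0x60D
s_5 = InvRound(s_4, k_3) = 0xDC1
s_6 = InvRound(s_5, k_2) = 0x9CE
s_7 = InvRound(s_6, k_1) = 0x1B9
s_8 = InvRound(s_7, k_0) = 0x72A

0x72A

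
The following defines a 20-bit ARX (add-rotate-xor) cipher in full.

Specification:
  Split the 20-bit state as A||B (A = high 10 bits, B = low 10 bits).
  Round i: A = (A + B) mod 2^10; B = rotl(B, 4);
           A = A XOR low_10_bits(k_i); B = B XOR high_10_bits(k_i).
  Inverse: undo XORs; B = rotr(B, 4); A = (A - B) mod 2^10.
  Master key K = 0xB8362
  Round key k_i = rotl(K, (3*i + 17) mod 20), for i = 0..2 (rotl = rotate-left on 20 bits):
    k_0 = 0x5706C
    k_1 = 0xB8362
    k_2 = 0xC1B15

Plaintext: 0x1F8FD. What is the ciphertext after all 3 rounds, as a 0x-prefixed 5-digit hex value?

0x72EAE

s_0 = plaintext = 0x1F8FD
s_1 = Round(s_0, k_0) = 0x45E8F
s_2 = Round(s_1, k_1) = 0x3121A
s_3 = Round(s_2, k_2) = 0x72EAE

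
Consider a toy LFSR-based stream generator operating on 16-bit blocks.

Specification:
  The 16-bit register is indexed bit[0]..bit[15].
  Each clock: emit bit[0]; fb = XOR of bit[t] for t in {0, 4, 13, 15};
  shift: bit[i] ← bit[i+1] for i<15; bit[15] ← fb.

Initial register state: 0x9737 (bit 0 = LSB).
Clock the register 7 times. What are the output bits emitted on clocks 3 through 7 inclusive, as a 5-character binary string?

10110

reg_0 = 0x9737
clock 1: out=1, reg = 0xCB9B
clock 2: out=1, reg = 0xE5CD
clock 3: out=1, reg = 0xF2E6
clock 4: out=0, reg = 0x7973
clock 5: out=1, reg = 0xBCB9
clock 6: out=1, reg = 0x5E5C
clock 7: out=0, reg = 0xAF2E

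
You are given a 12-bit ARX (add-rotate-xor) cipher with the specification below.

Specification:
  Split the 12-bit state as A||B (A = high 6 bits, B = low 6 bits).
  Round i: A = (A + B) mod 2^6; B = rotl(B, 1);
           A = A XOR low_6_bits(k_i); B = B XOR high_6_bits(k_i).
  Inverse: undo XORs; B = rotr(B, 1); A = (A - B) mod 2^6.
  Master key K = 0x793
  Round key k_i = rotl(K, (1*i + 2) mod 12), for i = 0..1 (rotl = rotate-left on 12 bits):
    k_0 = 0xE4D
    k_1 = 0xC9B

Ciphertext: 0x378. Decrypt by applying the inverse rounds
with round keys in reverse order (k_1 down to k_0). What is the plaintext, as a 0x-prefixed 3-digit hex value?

0xF9E

s_0 = ciphertext = 0x378
s_1 = InvRound(s_0, k_1) = 0x445
s_2 = InvRound(s_1, k_0) = 0xF9E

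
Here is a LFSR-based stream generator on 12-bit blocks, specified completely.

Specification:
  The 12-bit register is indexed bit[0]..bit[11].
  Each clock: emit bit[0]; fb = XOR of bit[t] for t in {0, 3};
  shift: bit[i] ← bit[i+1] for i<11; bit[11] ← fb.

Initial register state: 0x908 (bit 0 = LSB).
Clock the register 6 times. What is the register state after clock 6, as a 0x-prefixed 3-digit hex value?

0xA64

reg_0 = 0x908
clock 1: out=0, reg = 0xC84
clock 2: out=0, reg = 0x642
clock 3: out=0, reg = 0x321
clock 4: out=1, reg = 0x990
clock 5: out=0, reg = 0x4C8
clock 6: out=0, reg = 0xA64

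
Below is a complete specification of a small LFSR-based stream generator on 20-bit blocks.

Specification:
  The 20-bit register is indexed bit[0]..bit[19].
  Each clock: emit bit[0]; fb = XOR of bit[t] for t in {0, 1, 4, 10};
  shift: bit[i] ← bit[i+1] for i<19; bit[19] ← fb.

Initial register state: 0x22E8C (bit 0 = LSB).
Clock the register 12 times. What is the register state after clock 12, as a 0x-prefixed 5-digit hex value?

0xFA922

reg_0 = 0x22E8C
clock 1: out=0, reg = 0x91746
clock 2: out=0, reg = 0x48BA3
clock 3: out=1, reg = 0x245D1
clock 4: out=1, reg = 0x922E8
clock 5: out=0, reg = 0x49174
clock 6: out=0, reg = 0xA48BA
clock 7: out=0, reg = 0x5245D
clock 8: out=1, reg = 0xA922E
clock 9: out=0, reg = 0xD4917
clock 10: out=1, reg = 0xEA48B
clock 11: out=1, reg = 0xF5245
clock 12: out=1, reg = 0xFA922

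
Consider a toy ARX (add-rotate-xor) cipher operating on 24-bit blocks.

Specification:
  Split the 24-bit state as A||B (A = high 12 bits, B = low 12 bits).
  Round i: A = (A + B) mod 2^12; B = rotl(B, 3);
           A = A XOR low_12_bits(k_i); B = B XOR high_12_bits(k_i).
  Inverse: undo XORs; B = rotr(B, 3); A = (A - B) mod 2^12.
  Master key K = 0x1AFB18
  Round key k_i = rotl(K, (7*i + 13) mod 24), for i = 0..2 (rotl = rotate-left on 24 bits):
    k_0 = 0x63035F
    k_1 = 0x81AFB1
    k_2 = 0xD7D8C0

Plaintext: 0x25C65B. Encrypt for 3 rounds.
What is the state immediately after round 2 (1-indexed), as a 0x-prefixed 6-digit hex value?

s_0 = plaintext = 0x25C65B
s_1 = Round(s_0, k_0) = 0xBE84EB
s_2 = Round(s_1, k_1) = 0xF62F40
s_3 = Round(s_2, k_2) = 0x66277A

0xF62F40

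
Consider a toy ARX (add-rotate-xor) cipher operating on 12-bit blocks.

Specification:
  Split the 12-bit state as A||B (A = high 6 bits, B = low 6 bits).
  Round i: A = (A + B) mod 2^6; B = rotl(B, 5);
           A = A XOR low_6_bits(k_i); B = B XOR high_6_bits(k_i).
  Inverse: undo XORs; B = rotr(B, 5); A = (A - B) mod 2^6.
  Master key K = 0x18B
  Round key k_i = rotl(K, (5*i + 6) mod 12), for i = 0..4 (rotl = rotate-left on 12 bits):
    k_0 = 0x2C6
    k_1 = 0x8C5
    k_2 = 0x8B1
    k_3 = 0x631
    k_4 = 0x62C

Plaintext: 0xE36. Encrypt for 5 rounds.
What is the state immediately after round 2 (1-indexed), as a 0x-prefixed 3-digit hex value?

s_0 = plaintext = 0xE36
s_1 = Round(s_0, k_0) = 0xA10
s_2 = Round(s_1, k_1) = 0xF6B
s_3 = Round(s_2, k_2) = 0x657
s_4 = Round(s_3, k_3) = 0x073
s_5 = Round(s_4, k_4) = 0x621

0xF6B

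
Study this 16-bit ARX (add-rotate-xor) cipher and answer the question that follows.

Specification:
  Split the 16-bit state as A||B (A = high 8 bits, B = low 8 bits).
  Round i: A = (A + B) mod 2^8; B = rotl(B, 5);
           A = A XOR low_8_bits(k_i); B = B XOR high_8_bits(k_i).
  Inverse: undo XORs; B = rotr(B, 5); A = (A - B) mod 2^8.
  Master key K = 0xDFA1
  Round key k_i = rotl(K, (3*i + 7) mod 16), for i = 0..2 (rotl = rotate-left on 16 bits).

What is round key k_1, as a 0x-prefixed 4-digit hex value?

K = 0xDFA1
k_0 = rotl(K, (3*0+7) mod 16) = rotl(K, 7) = 0xD0EF
k_1 = rotl(K, (3*1+7) mod 16) = rotl(K, 10) = 0x877E

0x877E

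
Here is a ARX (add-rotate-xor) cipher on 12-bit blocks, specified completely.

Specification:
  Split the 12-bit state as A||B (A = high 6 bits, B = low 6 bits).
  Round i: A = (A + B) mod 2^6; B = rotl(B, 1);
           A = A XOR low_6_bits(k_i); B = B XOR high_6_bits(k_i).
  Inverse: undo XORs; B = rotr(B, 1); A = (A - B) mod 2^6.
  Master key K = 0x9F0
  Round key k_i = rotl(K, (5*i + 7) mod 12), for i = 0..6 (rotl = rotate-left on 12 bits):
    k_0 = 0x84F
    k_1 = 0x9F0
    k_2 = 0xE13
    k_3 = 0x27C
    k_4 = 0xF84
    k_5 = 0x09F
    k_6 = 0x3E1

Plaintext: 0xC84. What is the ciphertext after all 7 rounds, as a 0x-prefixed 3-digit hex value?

s_0 = plaintext = 0xC84
s_1 = Round(s_0, k_0) = 0xE69
s_2 = Round(s_1, k_1) = 0x4B4
s_3 = Round(s_2, k_2) = 0x551
s_4 = Round(s_3, k_3) = 0x6AB
s_5 = Round(s_4, k_4) = 0x069
s_6 = Round(s_5, k_5) = 0xD51
s_7 = Round(s_6, k_6) = 0x9ED

0x9ED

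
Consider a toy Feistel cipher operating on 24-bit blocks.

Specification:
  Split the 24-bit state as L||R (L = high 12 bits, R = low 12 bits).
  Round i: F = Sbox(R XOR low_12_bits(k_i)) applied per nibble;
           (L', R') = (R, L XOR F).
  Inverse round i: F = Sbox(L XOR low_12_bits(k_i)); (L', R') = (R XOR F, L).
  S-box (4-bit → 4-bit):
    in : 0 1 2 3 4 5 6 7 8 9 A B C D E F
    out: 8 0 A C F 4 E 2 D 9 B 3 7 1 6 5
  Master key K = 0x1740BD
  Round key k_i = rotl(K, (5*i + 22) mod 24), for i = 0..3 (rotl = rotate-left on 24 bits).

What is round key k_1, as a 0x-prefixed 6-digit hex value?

0xBA05E8

K = 0x1740BD
k_0 = rotl(K, (5*0+22) mod 24) = rotl(K, 22) = 0x45D02F
k_1 = rotl(K, (5*1+22) mod 24) = rotl(K, 3) = 0xBA05E8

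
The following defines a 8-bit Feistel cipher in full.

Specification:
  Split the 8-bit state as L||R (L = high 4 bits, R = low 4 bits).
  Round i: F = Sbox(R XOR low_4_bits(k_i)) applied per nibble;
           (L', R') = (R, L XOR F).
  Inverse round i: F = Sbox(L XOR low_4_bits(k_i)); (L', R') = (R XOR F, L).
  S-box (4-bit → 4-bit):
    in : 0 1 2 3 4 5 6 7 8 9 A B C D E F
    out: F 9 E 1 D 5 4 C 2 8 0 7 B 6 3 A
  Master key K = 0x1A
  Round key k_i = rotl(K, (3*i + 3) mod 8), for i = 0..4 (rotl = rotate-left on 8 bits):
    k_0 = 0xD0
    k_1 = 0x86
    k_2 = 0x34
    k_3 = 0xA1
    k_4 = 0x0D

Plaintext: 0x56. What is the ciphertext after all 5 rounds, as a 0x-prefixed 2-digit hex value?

0xB6

s_0 = plaintext = 0x56
s_1 = Round(s_0, k_0) = 0x61
s_2 = Round(s_1, k_1) = 0x1A
s_3 = Round(s_2, k_2) = 0xA2
s_4 = Round(s_3, k_3) = 0x2B
s_5 = Round(s_4, k_4) = 0xB6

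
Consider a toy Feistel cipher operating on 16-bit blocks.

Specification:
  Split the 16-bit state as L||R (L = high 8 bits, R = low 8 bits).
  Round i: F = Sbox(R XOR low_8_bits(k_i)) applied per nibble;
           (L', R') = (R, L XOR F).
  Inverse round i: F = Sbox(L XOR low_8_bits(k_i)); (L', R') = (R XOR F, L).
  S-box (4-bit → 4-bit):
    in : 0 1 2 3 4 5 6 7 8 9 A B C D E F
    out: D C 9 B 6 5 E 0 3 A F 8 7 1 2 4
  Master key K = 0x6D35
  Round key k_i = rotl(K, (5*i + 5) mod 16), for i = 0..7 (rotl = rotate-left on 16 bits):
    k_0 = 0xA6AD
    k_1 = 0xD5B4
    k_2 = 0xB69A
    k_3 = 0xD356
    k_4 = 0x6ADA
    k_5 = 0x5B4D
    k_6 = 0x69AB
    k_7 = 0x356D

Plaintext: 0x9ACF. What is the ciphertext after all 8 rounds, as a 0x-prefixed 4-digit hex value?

s_0 = plaintext = 0x9ACF
s_1 = Round(s_0, k_0) = 0xCF73
s_2 = Round(s_1, k_1) = 0x73BF
s_3 = Round(s_2, k_2) = 0xBFE6
s_4 = Round(s_3, k_3) = 0xE632
s_5 = Round(s_4, k_4) = 0x32C5
s_6 = Round(s_5, k_5) = 0xC501
s_7 = Round(s_6, k_6) = 0x013A
s_8 = Round(s_7, k_7) = 0x3A51

0x3A51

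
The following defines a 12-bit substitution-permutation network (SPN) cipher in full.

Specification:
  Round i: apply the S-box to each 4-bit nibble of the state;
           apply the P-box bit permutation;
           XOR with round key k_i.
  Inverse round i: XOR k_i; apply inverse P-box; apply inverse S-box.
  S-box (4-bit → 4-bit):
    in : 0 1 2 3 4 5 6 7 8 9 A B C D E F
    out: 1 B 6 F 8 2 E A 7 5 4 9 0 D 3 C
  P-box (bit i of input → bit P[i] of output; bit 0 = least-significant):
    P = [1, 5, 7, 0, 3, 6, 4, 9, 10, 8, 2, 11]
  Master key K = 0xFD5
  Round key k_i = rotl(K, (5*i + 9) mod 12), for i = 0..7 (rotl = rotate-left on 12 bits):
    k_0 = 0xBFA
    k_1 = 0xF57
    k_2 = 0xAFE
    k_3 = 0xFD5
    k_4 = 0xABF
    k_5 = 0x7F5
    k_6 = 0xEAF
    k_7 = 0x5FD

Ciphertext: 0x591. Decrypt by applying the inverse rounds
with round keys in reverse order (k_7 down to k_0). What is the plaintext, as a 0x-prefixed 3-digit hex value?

0x2AE

s_0 = ciphertext = 0x591
s_1 = InvRound(s_0, k_7) = 0xAE5
s_2 = InvRound(s_1, k_6) = 0x0E0
s_3 = InvRound(s_2, k_5) = 0x8F4
s_4 = InvRound(s_3, k_4) = 0xC1B
s_5 = InvRound(s_4, k_3) = 0x219
s_6 = InvRound(s_5, k_2) = 0xF53
s_7 = InvRound(s_6, k_1) = 0xACC
s_8 = InvRound(s_7, k_0) = 0x2AE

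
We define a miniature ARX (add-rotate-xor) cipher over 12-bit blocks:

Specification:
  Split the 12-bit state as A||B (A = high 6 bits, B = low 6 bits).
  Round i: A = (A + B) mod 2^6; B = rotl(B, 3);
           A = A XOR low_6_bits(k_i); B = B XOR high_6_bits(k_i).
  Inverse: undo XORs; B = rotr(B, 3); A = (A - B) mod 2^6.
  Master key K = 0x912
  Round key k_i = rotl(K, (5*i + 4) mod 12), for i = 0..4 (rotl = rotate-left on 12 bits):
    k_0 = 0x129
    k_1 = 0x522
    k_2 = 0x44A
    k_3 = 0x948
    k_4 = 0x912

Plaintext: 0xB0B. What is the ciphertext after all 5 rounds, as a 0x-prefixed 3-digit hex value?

s_0 = plaintext = 0xB0B
s_1 = Round(s_0, k_0) = 0x79D
s_2 = Round(s_1, k_1) = 0x67F
s_3 = Round(s_2, k_2) = 0x4AE
s_4 = Round(s_3, k_3) = 0x210
s_5 = Round(s_4, k_4) = 0x2A6

0x2A6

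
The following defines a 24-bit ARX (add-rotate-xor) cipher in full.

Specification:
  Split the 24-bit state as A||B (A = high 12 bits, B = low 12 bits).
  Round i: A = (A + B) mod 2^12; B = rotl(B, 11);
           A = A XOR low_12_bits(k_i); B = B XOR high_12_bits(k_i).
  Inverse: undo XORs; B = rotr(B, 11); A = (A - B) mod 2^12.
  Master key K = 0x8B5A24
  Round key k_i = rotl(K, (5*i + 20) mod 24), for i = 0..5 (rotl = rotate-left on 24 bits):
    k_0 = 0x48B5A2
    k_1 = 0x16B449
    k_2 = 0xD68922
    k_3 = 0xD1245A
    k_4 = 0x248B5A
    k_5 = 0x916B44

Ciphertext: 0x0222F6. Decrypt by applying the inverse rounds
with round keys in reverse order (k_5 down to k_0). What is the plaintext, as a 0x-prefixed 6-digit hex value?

0x3BA7FA

s_0 = ciphertext = 0x0222F6
s_1 = InvRound(s_0, k_5) = 0x3A57C1
s_2 = InvRound(s_1, k_4) = 0xDEDB12
s_3 = InvRound(s_2, k_3) = 0xDB7C00
s_4 = InvRound(s_3, k_2) = 0x1C52D0
s_5 = InvRound(s_4, k_1) = 0xE16776
s_6 = InvRound(s_5, k_0) = 0x3BA7FA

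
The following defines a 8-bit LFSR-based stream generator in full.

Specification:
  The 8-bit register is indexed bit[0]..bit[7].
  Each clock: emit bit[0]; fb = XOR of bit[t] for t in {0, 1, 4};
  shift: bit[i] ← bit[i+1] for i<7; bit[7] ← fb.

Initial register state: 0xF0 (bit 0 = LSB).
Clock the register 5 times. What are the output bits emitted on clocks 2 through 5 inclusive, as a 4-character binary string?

0001

reg_0 = 0xF0
clock 1: out=0, reg = 0xF8
clock 2: out=0, reg = 0xFC
clock 3: out=0, reg = 0xFE
clock 4: out=0, reg = 0x7F
clock 5: out=1, reg = 0xBF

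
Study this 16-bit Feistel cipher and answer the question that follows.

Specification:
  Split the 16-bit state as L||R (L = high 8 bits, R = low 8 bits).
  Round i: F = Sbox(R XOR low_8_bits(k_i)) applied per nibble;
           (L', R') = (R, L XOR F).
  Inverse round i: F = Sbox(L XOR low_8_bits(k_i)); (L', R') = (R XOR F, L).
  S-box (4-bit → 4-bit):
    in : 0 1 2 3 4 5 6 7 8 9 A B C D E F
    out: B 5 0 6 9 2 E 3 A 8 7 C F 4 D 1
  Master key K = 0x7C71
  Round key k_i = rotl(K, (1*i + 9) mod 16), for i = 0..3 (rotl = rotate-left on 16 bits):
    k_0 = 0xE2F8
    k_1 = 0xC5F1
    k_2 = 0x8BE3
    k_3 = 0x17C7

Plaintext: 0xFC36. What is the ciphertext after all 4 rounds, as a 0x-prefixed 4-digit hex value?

0xFC41

s_0 = plaintext = 0xFC36
s_1 = Round(s_0, k_0) = 0x3601
s_2 = Round(s_1, k_1) = 0x012D
s_3 = Round(s_2, k_2) = 0x2DFC
s_4 = Round(s_3, k_3) = 0xFC41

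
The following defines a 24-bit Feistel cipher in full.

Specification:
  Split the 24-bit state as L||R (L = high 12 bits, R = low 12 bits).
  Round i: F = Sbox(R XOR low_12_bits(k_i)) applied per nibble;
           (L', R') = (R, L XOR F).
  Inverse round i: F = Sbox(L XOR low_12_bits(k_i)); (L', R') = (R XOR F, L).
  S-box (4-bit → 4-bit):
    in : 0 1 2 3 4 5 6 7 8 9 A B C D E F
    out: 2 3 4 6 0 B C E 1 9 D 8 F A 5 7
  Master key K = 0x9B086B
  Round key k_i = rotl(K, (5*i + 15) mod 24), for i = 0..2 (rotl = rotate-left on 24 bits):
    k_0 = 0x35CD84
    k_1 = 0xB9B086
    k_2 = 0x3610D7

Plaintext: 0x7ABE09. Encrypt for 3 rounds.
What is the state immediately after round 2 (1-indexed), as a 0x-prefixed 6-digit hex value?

s_0 = plaintext = 0x7ABE09
s_1 = Round(s_0, k_0) = 0xE091B1
s_2 = Round(s_1, k_1) = 0x1B1D67
s_3 = Round(s_2, k_2) = 0xD67B33

0x1B1D67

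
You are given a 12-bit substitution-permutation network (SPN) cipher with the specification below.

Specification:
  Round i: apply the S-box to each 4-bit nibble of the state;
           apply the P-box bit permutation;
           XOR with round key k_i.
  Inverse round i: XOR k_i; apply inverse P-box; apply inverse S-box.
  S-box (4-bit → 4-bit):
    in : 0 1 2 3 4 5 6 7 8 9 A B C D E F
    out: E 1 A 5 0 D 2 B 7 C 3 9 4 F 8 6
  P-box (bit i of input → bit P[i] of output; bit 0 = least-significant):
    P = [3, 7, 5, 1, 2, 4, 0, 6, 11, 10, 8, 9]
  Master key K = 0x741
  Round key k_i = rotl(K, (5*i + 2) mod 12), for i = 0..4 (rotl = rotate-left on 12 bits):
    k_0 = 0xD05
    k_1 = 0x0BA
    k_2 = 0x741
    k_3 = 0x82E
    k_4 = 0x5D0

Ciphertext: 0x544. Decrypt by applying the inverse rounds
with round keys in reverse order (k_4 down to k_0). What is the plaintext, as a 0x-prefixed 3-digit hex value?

s_0 = ciphertext = 0x544
s_1 = InvRound(s_0, k_4) = 0x4A6
s_2 = InvRound(s_1, k_3) = 0xA4A
s_3 = InvRound(s_2, k_2) = 0x8CB
s_4 = InvRound(s_3, k_1) = 0x10C
s_5 = InvRound(s_4, k_0) = 0xAC1

0xAC1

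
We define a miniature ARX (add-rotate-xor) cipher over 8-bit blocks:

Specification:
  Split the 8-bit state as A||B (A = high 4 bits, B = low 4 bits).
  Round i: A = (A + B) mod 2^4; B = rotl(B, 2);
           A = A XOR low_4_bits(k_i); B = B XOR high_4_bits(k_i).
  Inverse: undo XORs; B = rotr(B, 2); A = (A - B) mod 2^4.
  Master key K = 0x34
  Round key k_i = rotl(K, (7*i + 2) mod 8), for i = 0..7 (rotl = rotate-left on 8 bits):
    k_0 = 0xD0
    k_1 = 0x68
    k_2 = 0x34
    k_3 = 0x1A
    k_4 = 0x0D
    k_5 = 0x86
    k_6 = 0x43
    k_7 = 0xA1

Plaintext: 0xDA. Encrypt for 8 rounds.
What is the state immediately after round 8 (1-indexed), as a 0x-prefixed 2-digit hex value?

s_0 = plaintext = 0xDA
s_1 = Round(s_0, k_0) = 0x77
s_2 = Round(s_1, k_1) = 0x6B
s_3 = Round(s_2, k_2) = 0x5D
s_4 = Round(s_3, k_3) = 0x86
s_5 = Round(s_4, k_4) = 0x39
s_6 = Round(s_5, k_5) = 0xAE
s_7 = Round(s_6, k_6) = 0xBF
s_8 = Round(s_7, k_7) = 0xB5

0xB5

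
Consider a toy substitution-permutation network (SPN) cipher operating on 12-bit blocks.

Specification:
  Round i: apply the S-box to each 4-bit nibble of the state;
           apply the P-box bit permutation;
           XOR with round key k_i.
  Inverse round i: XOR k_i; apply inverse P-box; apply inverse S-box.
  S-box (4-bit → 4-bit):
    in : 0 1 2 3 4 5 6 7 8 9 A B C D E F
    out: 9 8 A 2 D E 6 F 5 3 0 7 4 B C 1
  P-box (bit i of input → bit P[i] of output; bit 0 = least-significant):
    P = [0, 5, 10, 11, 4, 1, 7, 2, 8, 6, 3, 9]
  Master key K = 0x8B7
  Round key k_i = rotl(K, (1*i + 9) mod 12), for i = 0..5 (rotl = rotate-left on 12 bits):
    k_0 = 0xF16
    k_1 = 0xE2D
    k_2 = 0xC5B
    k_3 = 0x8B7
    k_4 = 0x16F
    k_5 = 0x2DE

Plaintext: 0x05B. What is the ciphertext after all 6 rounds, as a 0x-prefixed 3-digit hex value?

0x211

s_0 = plaintext = 0x05B
s_1 = Round(s_0, k_0) = 0x8B1
s_2 = Round(s_1, k_1) = 0x7B7
s_3 = Round(s_2, k_2) = 0x3A0
s_4 = Round(s_3, k_3) = 0x0F6
s_5 = Round(s_4, k_4) = 0x65F
s_6 = Round(s_5, k_5) = 0x211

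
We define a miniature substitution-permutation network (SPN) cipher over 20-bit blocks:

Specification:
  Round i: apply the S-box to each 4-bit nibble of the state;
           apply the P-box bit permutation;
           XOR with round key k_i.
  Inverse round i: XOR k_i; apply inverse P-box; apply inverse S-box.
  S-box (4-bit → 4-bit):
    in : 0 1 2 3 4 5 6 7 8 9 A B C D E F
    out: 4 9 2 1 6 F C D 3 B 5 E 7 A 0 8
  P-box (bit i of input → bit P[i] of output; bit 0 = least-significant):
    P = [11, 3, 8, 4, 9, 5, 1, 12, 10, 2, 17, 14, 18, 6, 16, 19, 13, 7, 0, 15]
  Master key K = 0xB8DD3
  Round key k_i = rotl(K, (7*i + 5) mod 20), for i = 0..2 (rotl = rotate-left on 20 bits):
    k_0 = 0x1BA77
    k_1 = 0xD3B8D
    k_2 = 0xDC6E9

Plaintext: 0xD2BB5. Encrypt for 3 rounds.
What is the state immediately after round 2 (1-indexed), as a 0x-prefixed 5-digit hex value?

s_0 = plaintext = 0xD2BB5
s_1 = Round(s_0, k_0) = 0x36389
s_2 = Round(s_1, k_1) = 0x415B5
s_3 = Round(s_2, k_2) = 0x39B56

0x415B5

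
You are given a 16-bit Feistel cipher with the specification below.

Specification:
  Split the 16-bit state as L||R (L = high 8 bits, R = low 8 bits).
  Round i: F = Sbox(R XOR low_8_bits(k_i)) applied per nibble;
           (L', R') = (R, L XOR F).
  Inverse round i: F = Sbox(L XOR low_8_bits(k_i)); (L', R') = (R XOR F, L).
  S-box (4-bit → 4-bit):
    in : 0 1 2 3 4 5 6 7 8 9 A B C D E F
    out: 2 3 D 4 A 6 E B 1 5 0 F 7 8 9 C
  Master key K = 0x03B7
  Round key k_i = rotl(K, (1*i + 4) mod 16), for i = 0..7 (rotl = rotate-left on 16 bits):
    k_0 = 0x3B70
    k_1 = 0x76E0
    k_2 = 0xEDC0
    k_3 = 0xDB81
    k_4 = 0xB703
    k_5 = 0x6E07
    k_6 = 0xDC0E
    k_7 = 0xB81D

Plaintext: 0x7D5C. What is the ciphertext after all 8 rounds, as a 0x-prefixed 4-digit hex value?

s_0 = plaintext = 0x7D5C
s_1 = Round(s_0, k_0) = 0x5CAA
s_2 = Round(s_1, k_1) = 0xAAFC
s_3 = Round(s_2, k_2) = 0xFCED
s_4 = Round(s_3, k_3) = 0xED1B
s_5 = Round(s_4, k_4) = 0x1BDC
s_6 = Round(s_5, k_5) = 0xDC94
s_7 = Round(s_6, k_6) = 0x948C
s_8 = Round(s_7, k_7) = 0x8CC7

0x8CC7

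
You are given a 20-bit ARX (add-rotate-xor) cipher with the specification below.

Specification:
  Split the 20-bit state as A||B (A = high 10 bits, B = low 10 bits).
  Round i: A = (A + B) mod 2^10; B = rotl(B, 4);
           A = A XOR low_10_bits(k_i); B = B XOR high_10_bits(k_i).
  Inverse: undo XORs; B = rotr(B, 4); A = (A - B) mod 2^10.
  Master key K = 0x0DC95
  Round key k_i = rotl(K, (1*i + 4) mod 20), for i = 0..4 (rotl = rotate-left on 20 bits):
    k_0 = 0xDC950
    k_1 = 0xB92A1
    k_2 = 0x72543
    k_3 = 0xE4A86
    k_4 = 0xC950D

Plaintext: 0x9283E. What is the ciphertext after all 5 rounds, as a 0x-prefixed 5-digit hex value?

0x3FC62

s_0 = plaintext = 0x9283E
s_1 = Round(s_0, k_0) = 0xF6092
s_2 = Round(s_1, k_1) = 0xB2FC6
s_3 = Round(s_2, k_2) = 0xF49A6
s_4 = Round(s_3, k_3) = 0xFF9F4
s_5 = Round(s_4, k_4) = 0x3FC62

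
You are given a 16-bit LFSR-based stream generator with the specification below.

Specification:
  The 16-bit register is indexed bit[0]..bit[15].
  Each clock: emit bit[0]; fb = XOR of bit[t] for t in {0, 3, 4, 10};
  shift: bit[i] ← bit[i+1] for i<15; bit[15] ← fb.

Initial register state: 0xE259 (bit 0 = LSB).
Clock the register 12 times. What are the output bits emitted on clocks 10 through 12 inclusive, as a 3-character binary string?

reg_0 = 0xE259
clock 1: out=1, reg = 0xF12C
clock 2: out=0, reg = 0xF896
clock 3: out=0, reg = 0xFC4B
clock 4: out=1, reg = 0xFE25
clock 5: out=1, reg = 0x7F12
clock 6: out=0, reg = 0x3F89
clock 7: out=1, reg = 0x9FC4
clock 8: out=0, reg = 0xCFE2
clock 9: out=0, reg = 0xE7F1
clock 10: out=1, reg = 0xF3F8
clock 11: out=0, reg = 0x79FC
clock 12: out=0, reg = 0x3CFE

100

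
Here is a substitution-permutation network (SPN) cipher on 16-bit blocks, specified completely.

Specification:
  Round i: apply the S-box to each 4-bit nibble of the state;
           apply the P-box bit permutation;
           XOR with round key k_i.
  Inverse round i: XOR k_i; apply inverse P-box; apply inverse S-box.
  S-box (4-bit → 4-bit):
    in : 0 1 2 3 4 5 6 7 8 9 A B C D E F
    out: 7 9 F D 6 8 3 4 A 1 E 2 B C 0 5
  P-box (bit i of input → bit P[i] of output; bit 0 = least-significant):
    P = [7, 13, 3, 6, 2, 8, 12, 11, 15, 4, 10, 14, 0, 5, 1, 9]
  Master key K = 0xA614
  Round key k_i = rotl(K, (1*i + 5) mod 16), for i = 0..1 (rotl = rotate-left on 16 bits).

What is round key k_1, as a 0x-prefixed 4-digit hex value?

K = 0xA614
k_0 = rotl(K, (1*0+5) mod 16) = rotl(K, 5) = 0xC294
k_1 = rotl(K, (1*1+5) mod 16) = rotl(K, 6) = 0x8529

0x8529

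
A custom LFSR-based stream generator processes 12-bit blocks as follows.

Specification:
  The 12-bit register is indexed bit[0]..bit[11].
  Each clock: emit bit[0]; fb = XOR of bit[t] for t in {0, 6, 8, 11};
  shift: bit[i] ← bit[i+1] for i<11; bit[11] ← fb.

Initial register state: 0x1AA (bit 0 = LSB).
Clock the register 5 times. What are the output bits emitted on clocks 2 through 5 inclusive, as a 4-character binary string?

reg_0 = 0x1AA
clock 1: out=0, reg = 0x8D5
clock 2: out=1, reg = 0xC6A
clock 3: out=0, reg = 0x635
clock 4: out=1, reg = 0xB1A
clock 5: out=0, reg = 0x58D

1010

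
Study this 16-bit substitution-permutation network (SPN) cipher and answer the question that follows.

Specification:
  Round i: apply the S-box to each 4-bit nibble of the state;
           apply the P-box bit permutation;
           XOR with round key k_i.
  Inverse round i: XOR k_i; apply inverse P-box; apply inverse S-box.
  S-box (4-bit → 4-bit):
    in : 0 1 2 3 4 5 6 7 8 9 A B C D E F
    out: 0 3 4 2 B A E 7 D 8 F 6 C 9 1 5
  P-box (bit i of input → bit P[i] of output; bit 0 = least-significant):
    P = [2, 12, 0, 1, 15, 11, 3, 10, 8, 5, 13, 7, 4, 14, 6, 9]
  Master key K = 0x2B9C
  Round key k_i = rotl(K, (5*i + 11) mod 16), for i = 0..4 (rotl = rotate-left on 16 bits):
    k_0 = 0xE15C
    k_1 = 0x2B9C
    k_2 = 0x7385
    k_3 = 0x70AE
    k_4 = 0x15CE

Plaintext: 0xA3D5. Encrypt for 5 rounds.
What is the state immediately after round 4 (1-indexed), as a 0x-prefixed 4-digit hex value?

0x1938

s_0 = plaintext = 0xA3D5
s_1 = Round(s_0, k_0) = 0x372E
s_2 = Round(s_1, k_1) = 0x4AB0
s_3 = Round(s_2, k_2) = 0x183D
s_4 = Round(s_3, k_3) = 0x1938
s_5 = Round(s_4, k_4) = 0x5D59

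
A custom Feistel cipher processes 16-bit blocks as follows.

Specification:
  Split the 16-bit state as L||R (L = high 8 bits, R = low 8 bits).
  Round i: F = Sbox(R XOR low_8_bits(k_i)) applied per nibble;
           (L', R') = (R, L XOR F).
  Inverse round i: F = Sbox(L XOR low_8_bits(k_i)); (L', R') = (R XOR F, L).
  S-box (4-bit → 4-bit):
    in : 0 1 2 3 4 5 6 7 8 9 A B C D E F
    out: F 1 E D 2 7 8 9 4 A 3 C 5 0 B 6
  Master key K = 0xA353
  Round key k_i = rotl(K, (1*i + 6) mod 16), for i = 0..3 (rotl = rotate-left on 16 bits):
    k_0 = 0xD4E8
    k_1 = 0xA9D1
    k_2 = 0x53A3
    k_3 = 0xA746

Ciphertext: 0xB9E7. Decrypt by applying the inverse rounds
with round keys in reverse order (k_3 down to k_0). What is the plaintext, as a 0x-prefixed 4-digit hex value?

s_0 = ciphertext = 0xB9E7
s_1 = InvRound(s_0, k_3) = 0x81B9
s_2 = InvRound(s_1, k_2) = 0x5781
s_3 = InvRound(s_2, k_1) = 0xC957
s_4 = InvRound(s_3, k_0) = 0xB6C9

0xB6C9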